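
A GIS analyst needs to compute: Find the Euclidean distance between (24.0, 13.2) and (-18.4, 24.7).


dx=-42.4, dy=11.5
d^2 = (-42.4)^2 + 11.5^2 = 1930.01
d = sqrt(1930.01) = 43.9319

43.9319


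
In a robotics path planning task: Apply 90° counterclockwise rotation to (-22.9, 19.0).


90° CCW: (x,y) -> (-y, x)
(-22.9,19) -> (-19, -22.9)

(-19, -22.9)


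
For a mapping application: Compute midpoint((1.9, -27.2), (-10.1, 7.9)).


M = ((1.9+(-10.1))/2, ((-27.2)+7.9)/2)
= (-4.1, -9.65)

(-4.1, -9.65)


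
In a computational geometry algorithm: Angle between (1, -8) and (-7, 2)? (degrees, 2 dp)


u.v = -23, |u| = sqrt(65) = 8.0623, |v| = sqrt(53) = 7.2801
cos(theta) = u.v/(|u||v|) = -23/sqrt(3445) = -0.391862
theta = acos(-0.391862) = 113.07 degrees

113.07 degrees


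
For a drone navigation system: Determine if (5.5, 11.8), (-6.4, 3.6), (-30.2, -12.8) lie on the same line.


Cross product: ((-6.4)-5.5)*((-12.8)-11.8) - (3.6-11.8)*((-30.2)-5.5)
= 0

Yes, collinear


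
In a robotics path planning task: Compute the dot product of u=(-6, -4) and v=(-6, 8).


u . v = u_x*v_x + u_y*v_y = (-6)*(-6) + (-4)*8
= 36 + (-32) = 4

4


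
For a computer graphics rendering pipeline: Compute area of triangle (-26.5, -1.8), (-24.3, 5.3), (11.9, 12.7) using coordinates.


Area = |x_A(y_B-y_C) + x_B(y_C-y_A) + x_C(y_A-y_B)|/2
= |196.1 + (-352.35) + (-84.49)|/2
= 240.74/2 = 120.37

120.37


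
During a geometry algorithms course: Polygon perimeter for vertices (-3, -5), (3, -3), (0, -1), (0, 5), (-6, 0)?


Sides: (-3, -5)->(3, -3): sqrt(40) = 6.324555, (3, -3)->(0, -1): sqrt(13) = 3.605551, (0, -1)->(0, 5): sqrt(36) = 6, (0, 5)->(-6, 0): sqrt(61) = 7.81025, (-6, 0)->(-3, -5): sqrt(34) = 5.830952
Sum = 29.571308
Perimeter = 29.5713

29.5713


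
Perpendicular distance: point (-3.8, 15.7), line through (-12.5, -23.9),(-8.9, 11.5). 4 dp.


|cross product| = 165.42
|line direction| = sqrt(1266.12) = 35.5826
Distance = 165.42/sqrt(1266.12) = 4.6489

4.6489


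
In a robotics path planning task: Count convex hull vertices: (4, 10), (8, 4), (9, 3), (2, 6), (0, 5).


Convex hull vertices (CCW): (0, 5), (9, 3), (4, 10)
Count = 3

3


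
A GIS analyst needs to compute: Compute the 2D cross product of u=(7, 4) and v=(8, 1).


u x v = u_x*v_y - u_y*v_x = 7*1 - 4*8
= 7 - 32 = -25

-25


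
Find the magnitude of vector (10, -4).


|u| = sqrt(10^2 + (-4)^2) = sqrt(116) = 10.7703

10.7703


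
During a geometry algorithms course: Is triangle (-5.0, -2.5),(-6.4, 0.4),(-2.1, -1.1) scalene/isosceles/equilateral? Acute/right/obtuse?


Side lengths squared: AB^2=10.37, BC^2=20.74, CA^2=10.37
Sorted: [10.37, 10.37, 20.74]
By sides: Isosceles, By angles: Right

Isosceles, Right


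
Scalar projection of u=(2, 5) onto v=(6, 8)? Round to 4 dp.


u.v = 52, |v| = sqrt(100) = 10
Scalar projection = u.v / |v| = 52 / sqrt(100) = 5.2

5.2


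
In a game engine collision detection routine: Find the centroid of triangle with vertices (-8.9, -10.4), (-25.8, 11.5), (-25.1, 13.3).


Centroid = ((x_A+x_B+x_C)/3, (y_A+y_B+y_C)/3)
= (((-8.9)+(-25.8)+(-25.1))/3, ((-10.4)+11.5+13.3)/3)
= (-19.9333, 4.8)

(-19.9333, 4.8)


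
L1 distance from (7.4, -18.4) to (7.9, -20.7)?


|7.4-7.9| + |(-18.4)-(-20.7)| = 0.5 + 2.3 = 2.8

2.8


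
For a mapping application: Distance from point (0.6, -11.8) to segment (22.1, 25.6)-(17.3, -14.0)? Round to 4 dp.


Project P onto AB: t = 0.9956 (clamped to [0,1])
Closest point on segment: (17.321, -13.8268)
Distance: 16.8434

16.8434


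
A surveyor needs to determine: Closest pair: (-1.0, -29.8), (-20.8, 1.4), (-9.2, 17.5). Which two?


d(P0,P1) = 36.9524, d(P0,P2) = 48.0055, d(P1,P2) = 19.8436
Closest: P1 and P2

Closest pair: (-20.8, 1.4) and (-9.2, 17.5), distance = 19.8436


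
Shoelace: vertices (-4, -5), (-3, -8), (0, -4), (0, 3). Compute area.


Shoelace sum: ((-4)*(-8) - (-3)*(-5)) + ((-3)*(-4) - 0*(-8)) + (0*3 - 0*(-4)) + (0*(-5) - (-4)*3)
= 41
Area = |41|/2 = 20.5

20.5


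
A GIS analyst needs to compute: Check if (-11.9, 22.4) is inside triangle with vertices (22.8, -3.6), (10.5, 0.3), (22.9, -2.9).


Cross products: AB x AP = -184.47, BC x BP = 202.36, CA x CP = -26.89
All same sign? no

No, outside


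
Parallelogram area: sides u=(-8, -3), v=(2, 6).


|u x v| = |(-8)*6 - (-3)*2|
= |(-48) - (-6)| = 42

42


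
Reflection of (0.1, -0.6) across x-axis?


Reflection over x-axis: (x,y) -> (x,-y)
(0.1, -0.6) -> (0.1, 0.6)

(0.1, 0.6)


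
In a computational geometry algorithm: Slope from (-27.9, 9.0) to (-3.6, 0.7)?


slope = (y2-y1)/(x2-x1) = (0.7-9)/((-3.6)-(-27.9)) = (-8.3)/24.3 = -0.3416

-0.3416


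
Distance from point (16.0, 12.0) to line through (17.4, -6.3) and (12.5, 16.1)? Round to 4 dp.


|cross product| = 58.31
|line direction| = sqrt(525.77) = 22.9297
Distance = 58.31/sqrt(525.77) = 2.543

2.543


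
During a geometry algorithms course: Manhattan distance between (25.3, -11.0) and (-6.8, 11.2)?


|25.3-(-6.8)| + |(-11)-11.2| = 32.1 + 22.2 = 54.3

54.3


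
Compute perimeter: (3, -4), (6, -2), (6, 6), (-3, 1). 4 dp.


Sides: (3, -4)->(6, -2): sqrt(13) = 3.605551, (6, -2)->(6, 6): sqrt(64) = 8, (6, 6)->(-3, 1): sqrt(106) = 10.29563, (-3, 1)->(3, -4): sqrt(61) = 7.81025
Sum = 29.711431
Perimeter = 29.7114

29.7114


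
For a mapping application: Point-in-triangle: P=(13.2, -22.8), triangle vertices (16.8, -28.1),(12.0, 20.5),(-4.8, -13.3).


Cross products: AB x AP = 149.52, BC x BP = 768, CA x CP = 61.2
All same sign? yes

Yes, inside


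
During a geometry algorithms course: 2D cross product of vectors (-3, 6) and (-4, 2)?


u x v = u_x*v_y - u_y*v_x = (-3)*2 - 6*(-4)
= (-6) - (-24) = 18

18


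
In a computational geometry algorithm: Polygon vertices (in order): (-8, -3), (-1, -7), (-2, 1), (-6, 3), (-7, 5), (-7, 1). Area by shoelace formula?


Shoelace sum: ((-8)*(-7) - (-1)*(-3)) + ((-1)*1 - (-2)*(-7)) + ((-2)*3 - (-6)*1) + ((-6)*5 - (-7)*3) + ((-7)*1 - (-7)*5) + ((-7)*(-3) - (-8)*1)
= 86
Area = |86|/2 = 43

43


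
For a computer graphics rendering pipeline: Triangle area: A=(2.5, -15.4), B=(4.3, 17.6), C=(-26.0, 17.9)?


Area = |x_A(y_B-y_C) + x_B(y_C-y_A) + x_C(y_A-y_B)|/2
= |(-0.75) + 143.19 + 858|/2
= 1000.44/2 = 500.22

500.22


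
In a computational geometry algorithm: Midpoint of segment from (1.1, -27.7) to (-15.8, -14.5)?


M = ((1.1+(-15.8))/2, ((-27.7)+(-14.5))/2)
= (-7.35, -21.1)

(-7.35, -21.1)


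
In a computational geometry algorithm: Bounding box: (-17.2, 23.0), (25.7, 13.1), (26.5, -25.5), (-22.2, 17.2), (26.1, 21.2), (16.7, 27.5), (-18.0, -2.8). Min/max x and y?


x range: [-22.2, 26.5]
y range: [-25.5, 27.5]
Bounding box: (-22.2,-25.5) to (26.5,27.5)

(-22.2,-25.5) to (26.5,27.5)


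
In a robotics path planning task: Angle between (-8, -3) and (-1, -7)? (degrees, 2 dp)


u.v = 29, |u| = sqrt(73) = 8.544, |v| = sqrt(50) = 7.0711
cos(theta) = u.v/(|u||v|) = 29/sqrt(3650) = 0.480011
theta = acos(0.480011) = 61.31 degrees

61.31 degrees


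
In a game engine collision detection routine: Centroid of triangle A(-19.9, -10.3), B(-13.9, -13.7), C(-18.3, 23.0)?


Centroid = ((x_A+x_B+x_C)/3, (y_A+y_B+y_C)/3)
= (((-19.9)+(-13.9)+(-18.3))/3, ((-10.3)+(-13.7)+23)/3)
= (-17.3667, -0.3333)

(-17.3667, -0.3333)


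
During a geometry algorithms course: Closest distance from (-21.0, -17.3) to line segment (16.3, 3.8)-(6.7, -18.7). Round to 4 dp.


Project P onto AB: t = 1 (clamped to [0,1])
Closest point on segment: (6.7, -18.7)
Distance: 27.7354

27.7354


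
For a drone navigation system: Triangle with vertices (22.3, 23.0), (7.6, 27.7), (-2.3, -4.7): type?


Side lengths squared: AB^2=238.18, BC^2=1147.77, CA^2=1372.45
Sorted: [238.18, 1147.77, 1372.45]
By sides: Scalene, By angles: Acute

Scalene, Acute


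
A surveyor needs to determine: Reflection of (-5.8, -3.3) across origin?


Reflection over origin: (x,y) -> (-x,-y)
(-5.8, -3.3) -> (5.8, 3.3)

(5.8, 3.3)


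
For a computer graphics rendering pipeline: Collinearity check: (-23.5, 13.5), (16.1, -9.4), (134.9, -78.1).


Cross product: (16.1-(-23.5))*((-78.1)-13.5) - ((-9.4)-13.5)*(134.9-(-23.5))
= 0

Yes, collinear


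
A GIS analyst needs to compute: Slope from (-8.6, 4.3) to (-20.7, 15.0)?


slope = (y2-y1)/(x2-x1) = (15-4.3)/((-20.7)-(-8.6)) = 10.7/(-12.1) = -0.8843

-0.8843


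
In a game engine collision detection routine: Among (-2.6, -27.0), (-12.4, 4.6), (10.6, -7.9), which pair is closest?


d(P0,P1) = 33.0847, d(P0,P2) = 23.2175, d(P1,P2) = 26.1773
Closest: P0 and P2

Closest pair: (-2.6, -27.0) and (10.6, -7.9), distance = 23.2175


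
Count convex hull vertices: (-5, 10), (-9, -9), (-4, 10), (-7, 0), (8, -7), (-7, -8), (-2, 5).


Convex hull vertices (CCW): (-9, -9), (8, -7), (-4, 10), (-5, 10)
Count = 4

4


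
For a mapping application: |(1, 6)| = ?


|u| = sqrt(1^2 + 6^2) = sqrt(37) = 6.0828

6.0828


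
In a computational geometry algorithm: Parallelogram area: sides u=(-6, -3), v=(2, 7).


|u x v| = |(-6)*7 - (-3)*2|
= |(-42) - (-6)| = 36

36


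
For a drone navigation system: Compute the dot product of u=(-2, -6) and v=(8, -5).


u . v = u_x*v_x + u_y*v_y = (-2)*8 + (-6)*(-5)
= (-16) + 30 = 14

14


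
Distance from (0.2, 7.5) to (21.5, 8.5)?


dx=21.3, dy=1
d^2 = 21.3^2 + 1^2 = 454.69
d = sqrt(454.69) = 21.3235

21.3235


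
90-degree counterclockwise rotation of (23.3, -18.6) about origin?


90° CCW: (x,y) -> (-y, x)
(23.3,-18.6) -> (18.6, 23.3)

(18.6, 23.3)


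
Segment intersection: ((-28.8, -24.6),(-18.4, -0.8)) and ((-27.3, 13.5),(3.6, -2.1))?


Cross products: d1=-1200.69, d2=-303.03, d3=360.54, d4=-537.12
d1*d2 < 0 and d3*d4 < 0? no

No, they don't intersect


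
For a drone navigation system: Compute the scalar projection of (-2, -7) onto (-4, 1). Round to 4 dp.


u.v = 1, |v| = sqrt(17) = 4.1231
Scalar projection = u.v / |v| = 1 / sqrt(17) = 0.2425

0.2425


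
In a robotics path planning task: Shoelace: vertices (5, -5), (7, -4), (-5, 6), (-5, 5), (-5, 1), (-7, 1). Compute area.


Shoelace sum: (5*(-4) - 7*(-5)) + (7*6 - (-5)*(-4)) + ((-5)*5 - (-5)*6) + ((-5)*1 - (-5)*5) + ((-5)*1 - (-7)*1) + ((-7)*(-5) - 5*1)
= 94
Area = |94|/2 = 47

47


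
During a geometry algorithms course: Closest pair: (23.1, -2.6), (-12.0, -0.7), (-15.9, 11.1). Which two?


d(P0,P1) = 35.1514, d(P0,P2) = 41.3363, d(P1,P2) = 12.4278
Closest: P1 and P2

Closest pair: (-12.0, -0.7) and (-15.9, 11.1), distance = 12.4278


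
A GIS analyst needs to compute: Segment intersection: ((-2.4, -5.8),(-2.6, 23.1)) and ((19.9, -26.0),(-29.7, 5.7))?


Cross products: d1=-295.01, d2=-1722.11, d3=-640.43, d4=786.67
d1*d2 < 0 and d3*d4 < 0? no

No, they don't intersect


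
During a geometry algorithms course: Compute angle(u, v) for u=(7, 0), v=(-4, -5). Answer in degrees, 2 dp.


u.v = -28, |u| = sqrt(49) = 7, |v| = sqrt(41) = 6.4031
cos(theta) = u.v/(|u||v|) = -28/sqrt(2009) = -0.624695
theta = acos(-0.624695) = 128.66 degrees

128.66 degrees


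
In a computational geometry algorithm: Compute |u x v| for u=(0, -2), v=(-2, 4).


|u x v| = |0*4 - (-2)*(-2)|
= |0 - 4| = 4

4


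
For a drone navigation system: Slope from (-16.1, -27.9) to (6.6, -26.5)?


slope = (y2-y1)/(x2-x1) = ((-26.5)-(-27.9))/(6.6-(-16.1)) = 1.4/22.7 = 0.0617

0.0617


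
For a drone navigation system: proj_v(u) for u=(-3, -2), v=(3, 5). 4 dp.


u.v = -19, |v| = sqrt(34) = 5.831
Scalar projection = u.v / |v| = -19 / sqrt(34) = -3.2585

-3.2585


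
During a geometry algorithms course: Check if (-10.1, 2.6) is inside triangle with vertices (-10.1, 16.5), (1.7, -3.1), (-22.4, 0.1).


Cross products: AB x AP = -164.02, BC x BP = -99.61, CA x CP = -170.97
All same sign? yes

Yes, inside


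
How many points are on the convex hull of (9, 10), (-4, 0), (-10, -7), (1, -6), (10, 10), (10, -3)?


Convex hull vertices (CCW): (-10, -7), (1, -6), (10, -3), (10, 10), (9, 10), (-4, 0)
Count = 6

6


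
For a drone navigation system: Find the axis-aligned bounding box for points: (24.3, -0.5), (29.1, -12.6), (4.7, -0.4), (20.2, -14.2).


x range: [4.7, 29.1]
y range: [-14.2, -0.4]
Bounding box: (4.7,-14.2) to (29.1,-0.4)

(4.7,-14.2) to (29.1,-0.4)


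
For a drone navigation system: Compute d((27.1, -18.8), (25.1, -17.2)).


dx=-2, dy=1.6
d^2 = (-2)^2 + 1.6^2 = 6.56
d = sqrt(6.56) = 2.5612

2.5612


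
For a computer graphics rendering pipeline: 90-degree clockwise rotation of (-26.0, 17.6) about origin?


90° CW: (x,y) -> (y, -x)
(-26,17.6) -> (17.6, 26)

(17.6, 26)


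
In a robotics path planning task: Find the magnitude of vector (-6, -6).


|u| = sqrt((-6)^2 + (-6)^2) = sqrt(72) = 8.4853

8.4853


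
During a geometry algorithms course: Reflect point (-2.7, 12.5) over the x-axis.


Reflection over x-axis: (x,y) -> (x,-y)
(-2.7, 12.5) -> (-2.7, -12.5)

(-2.7, -12.5)


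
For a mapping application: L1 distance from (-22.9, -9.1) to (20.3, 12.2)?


|(-22.9)-20.3| + |(-9.1)-12.2| = 43.2 + 21.3 = 64.5

64.5


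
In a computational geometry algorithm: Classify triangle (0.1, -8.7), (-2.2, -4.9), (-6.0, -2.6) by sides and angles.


Side lengths squared: AB^2=19.73, BC^2=19.73, CA^2=74.42
Sorted: [19.73, 19.73, 74.42]
By sides: Isosceles, By angles: Obtuse

Isosceles, Obtuse


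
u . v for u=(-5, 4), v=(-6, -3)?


u . v = u_x*v_x + u_y*v_y = (-5)*(-6) + 4*(-3)
= 30 + (-12) = 18

18


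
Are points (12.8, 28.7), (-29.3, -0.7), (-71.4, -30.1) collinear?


Cross product: ((-29.3)-12.8)*((-30.1)-28.7) - ((-0.7)-28.7)*((-71.4)-12.8)
= 0

Yes, collinear


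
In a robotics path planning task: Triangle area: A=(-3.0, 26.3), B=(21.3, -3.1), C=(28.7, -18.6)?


Area = |x_A(y_B-y_C) + x_B(y_C-y_A) + x_C(y_A-y_B)|/2
= |(-46.5) + (-956.37) + 843.78|/2
= 159.09/2 = 79.545

79.545


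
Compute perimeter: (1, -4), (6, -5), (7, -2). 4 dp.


Sides: (1, -4)->(6, -5): sqrt(26) = 5.09902, (6, -5)->(7, -2): sqrt(10) = 3.162278, (7, -2)->(1, -4): sqrt(40) = 6.324555
Sum = 14.585853
Perimeter = 14.5859

14.5859


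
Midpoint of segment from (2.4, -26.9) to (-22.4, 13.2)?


M = ((2.4+(-22.4))/2, ((-26.9)+13.2)/2)
= (-10, -6.85)

(-10, -6.85)


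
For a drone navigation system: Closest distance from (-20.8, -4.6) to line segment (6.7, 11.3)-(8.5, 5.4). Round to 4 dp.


Project P onto AB: t = 1 (clamped to [0,1])
Closest point on segment: (8.5, 5.4)
Distance: 30.9595

30.9595


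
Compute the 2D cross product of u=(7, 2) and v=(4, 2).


u x v = u_x*v_y - u_y*v_x = 7*2 - 2*4
= 14 - 8 = 6

6


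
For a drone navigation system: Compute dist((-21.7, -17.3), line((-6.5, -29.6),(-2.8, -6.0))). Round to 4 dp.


|cross product| = 404.23
|line direction| = sqrt(570.65) = 23.8883
Distance = 404.23/sqrt(570.65) = 16.9217

16.9217


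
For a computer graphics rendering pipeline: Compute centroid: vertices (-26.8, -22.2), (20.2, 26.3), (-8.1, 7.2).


Centroid = ((x_A+x_B+x_C)/3, (y_A+y_B+y_C)/3)
= (((-26.8)+20.2+(-8.1))/3, ((-22.2)+26.3+7.2)/3)
= (-4.9, 3.7667)

(-4.9, 3.7667)


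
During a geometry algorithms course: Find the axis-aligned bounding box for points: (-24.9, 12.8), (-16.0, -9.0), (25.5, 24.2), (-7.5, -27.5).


x range: [-24.9, 25.5]
y range: [-27.5, 24.2]
Bounding box: (-24.9,-27.5) to (25.5,24.2)

(-24.9,-27.5) to (25.5,24.2)


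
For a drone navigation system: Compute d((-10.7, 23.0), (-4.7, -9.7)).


dx=6, dy=-32.7
d^2 = 6^2 + (-32.7)^2 = 1105.29
d = sqrt(1105.29) = 33.2459

33.2459


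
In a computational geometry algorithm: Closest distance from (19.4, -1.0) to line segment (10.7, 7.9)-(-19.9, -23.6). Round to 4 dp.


Project P onto AB: t = 0.0073 (clamped to [0,1])
Closest point on segment: (10.4758, 7.6692)
Distance: 12.4417

12.4417


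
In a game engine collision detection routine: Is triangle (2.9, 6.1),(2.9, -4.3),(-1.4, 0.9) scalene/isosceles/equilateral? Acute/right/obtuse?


Side lengths squared: AB^2=108.16, BC^2=45.53, CA^2=45.53
Sorted: [45.53, 45.53, 108.16]
By sides: Isosceles, By angles: Obtuse

Isosceles, Obtuse


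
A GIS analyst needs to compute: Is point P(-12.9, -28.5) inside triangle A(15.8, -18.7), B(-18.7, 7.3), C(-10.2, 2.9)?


Cross products: AB x AP = 1084.3, BC x BP = -278.78, CA x CP = -874.72
All same sign? no

No, outside


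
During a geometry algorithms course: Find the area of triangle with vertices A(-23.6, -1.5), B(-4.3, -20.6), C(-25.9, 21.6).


Area = |x_A(y_B-y_C) + x_B(y_C-y_A) + x_C(y_A-y_B)|/2
= |995.92 + (-99.33) + (-494.69)|/2
= 401.9/2 = 200.95

200.95


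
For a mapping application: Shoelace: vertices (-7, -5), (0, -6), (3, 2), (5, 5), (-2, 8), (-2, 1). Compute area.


Shoelace sum: ((-7)*(-6) - 0*(-5)) + (0*2 - 3*(-6)) + (3*5 - 5*2) + (5*8 - (-2)*5) + ((-2)*1 - (-2)*8) + ((-2)*(-5) - (-7)*1)
= 146
Area = |146|/2 = 73

73


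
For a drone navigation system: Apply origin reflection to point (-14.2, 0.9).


Reflection over origin: (x,y) -> (-x,-y)
(-14.2, 0.9) -> (14.2, -0.9)

(14.2, -0.9)


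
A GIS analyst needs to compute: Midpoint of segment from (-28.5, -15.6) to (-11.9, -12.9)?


M = (((-28.5)+(-11.9))/2, ((-15.6)+(-12.9))/2)
= (-20.2, -14.25)

(-20.2, -14.25)


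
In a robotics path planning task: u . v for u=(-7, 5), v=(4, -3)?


u . v = u_x*v_x + u_y*v_y = (-7)*4 + 5*(-3)
= (-28) + (-15) = -43

-43


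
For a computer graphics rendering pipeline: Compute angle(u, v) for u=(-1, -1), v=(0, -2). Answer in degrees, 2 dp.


u.v = 2, |u| = sqrt(2) = 1.4142, |v| = sqrt(4) = 2
cos(theta) = u.v/(|u||v|) = 2/sqrt(8) = 0.707107
theta = acos(0.707107) = 45 degrees

45 degrees


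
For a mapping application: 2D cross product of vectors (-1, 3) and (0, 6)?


u x v = u_x*v_y - u_y*v_x = (-1)*6 - 3*0
= (-6) - 0 = -6

-6


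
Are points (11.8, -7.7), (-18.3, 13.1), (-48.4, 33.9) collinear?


Cross product: ((-18.3)-11.8)*(33.9-(-7.7)) - (13.1-(-7.7))*((-48.4)-11.8)
= 0

Yes, collinear


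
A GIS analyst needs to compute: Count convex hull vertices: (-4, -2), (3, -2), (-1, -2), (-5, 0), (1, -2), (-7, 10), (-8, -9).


Convex hull vertices (CCW): (-8, -9), (3, -2), (-7, 10)
Count = 3

3


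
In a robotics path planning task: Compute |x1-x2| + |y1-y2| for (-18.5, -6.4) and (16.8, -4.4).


|(-18.5)-16.8| + |(-6.4)-(-4.4)| = 35.3 + 2 = 37.3

37.3


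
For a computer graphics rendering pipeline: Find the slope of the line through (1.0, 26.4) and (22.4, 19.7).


slope = (y2-y1)/(x2-x1) = (19.7-26.4)/(22.4-1) = (-6.7)/21.4 = -0.3131

-0.3131


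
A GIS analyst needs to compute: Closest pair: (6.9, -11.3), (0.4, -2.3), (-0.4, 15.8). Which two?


d(P0,P1) = 11.1018, d(P0,P2) = 28.066, d(P1,P2) = 18.1177
Closest: P0 and P1

Closest pair: (6.9, -11.3) and (0.4, -2.3), distance = 11.1018


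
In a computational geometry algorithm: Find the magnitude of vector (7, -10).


|u| = sqrt(7^2 + (-10)^2) = sqrt(149) = 12.2066

12.2066


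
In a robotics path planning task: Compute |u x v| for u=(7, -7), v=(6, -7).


|u x v| = |7*(-7) - (-7)*6|
= |(-49) - (-42)| = 7

7


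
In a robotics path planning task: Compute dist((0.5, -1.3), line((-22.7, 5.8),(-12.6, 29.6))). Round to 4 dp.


|cross product| = 623.87
|line direction| = sqrt(668.45) = 25.8544
Distance = 623.87/sqrt(668.45) = 24.1301

24.1301


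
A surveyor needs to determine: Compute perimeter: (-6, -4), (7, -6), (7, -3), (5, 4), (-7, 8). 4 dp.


Sides: (-6, -4)->(7, -6): sqrt(173) = 13.152946, (7, -6)->(7, -3): sqrt(9) = 3, (7, -3)->(5, 4): sqrt(53) = 7.28011, (5, 4)->(-7, 8): sqrt(160) = 12.649111, (-7, 8)->(-6, -4): sqrt(145) = 12.041595
Sum = 48.123762
Perimeter = 48.1238

48.1238


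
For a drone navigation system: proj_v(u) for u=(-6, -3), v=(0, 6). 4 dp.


u.v = -18, |v| = sqrt(36) = 6
Scalar projection = u.v / |v| = -18 / sqrt(36) = -3

-3


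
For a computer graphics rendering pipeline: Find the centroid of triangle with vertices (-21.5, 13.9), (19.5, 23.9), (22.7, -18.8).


Centroid = ((x_A+x_B+x_C)/3, (y_A+y_B+y_C)/3)
= (((-21.5)+19.5+22.7)/3, (13.9+23.9+(-18.8))/3)
= (6.9, 6.3333)

(6.9, 6.3333)


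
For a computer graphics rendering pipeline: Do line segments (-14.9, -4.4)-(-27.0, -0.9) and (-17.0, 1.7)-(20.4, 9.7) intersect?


Cross products: d1=-244.94, d2=-17.24, d3=-66.46, d4=-294.16
d1*d2 < 0 and d3*d4 < 0? no

No, they don't intersect


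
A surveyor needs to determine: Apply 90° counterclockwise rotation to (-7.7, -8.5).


90° CCW: (x,y) -> (-y, x)
(-7.7,-8.5) -> (8.5, -7.7)

(8.5, -7.7)


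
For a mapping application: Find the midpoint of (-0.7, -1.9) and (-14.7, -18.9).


M = (((-0.7)+(-14.7))/2, ((-1.9)+(-18.9))/2)
= (-7.7, -10.4)

(-7.7, -10.4)


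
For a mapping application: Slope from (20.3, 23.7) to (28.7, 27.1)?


slope = (y2-y1)/(x2-x1) = (27.1-23.7)/(28.7-20.3) = 3.4/8.4 = 0.4048

0.4048


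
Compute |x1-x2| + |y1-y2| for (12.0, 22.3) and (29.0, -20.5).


|12-29| + |22.3-(-20.5)| = 17 + 42.8 = 59.8

59.8


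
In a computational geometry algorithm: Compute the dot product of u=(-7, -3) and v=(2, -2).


u . v = u_x*v_x + u_y*v_y = (-7)*2 + (-3)*(-2)
= (-14) + 6 = -8

-8


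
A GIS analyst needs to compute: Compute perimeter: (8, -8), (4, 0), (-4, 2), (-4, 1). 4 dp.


Sides: (8, -8)->(4, 0): sqrt(80) = 8.944272, (4, 0)->(-4, 2): sqrt(68) = 8.246211, (-4, 2)->(-4, 1): sqrt(1) = 1, (-4, 1)->(8, -8): sqrt(225) = 15
Sum = 33.190483
Perimeter = 33.1905

33.1905


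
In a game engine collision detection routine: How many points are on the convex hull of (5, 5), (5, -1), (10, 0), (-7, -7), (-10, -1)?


Convex hull vertices (CCW): (-10, -1), (-7, -7), (10, 0), (5, 5)
Count = 4

4


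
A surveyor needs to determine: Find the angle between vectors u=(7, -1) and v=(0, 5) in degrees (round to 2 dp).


u.v = -5, |u| = sqrt(50) = 7.0711, |v| = sqrt(25) = 5
cos(theta) = u.v/(|u||v|) = -5/sqrt(1250) = -0.141421
theta = acos(-0.141421) = 98.13 degrees

98.13 degrees


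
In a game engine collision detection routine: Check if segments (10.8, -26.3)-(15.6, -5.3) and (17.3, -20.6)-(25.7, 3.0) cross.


Cross products: d1=105.52, d2=168.64, d3=-109.14, d4=-172.26
d1*d2 < 0 and d3*d4 < 0? no

No, they don't intersect


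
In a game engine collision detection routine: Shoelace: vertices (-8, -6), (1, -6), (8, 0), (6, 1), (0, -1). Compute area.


Shoelace sum: ((-8)*(-6) - 1*(-6)) + (1*0 - 8*(-6)) + (8*1 - 6*0) + (6*(-1) - 0*1) + (0*(-6) - (-8)*(-1))
= 96
Area = |96|/2 = 48

48


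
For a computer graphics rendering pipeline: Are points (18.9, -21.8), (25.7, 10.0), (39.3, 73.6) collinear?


Cross product: (25.7-18.9)*(73.6-(-21.8)) - (10-(-21.8))*(39.3-18.9)
= 0

Yes, collinear


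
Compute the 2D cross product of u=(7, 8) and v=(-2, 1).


u x v = u_x*v_y - u_y*v_x = 7*1 - 8*(-2)
= 7 - (-16) = 23

23


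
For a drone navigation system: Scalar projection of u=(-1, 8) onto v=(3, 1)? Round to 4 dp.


u.v = 5, |v| = sqrt(10) = 3.1623
Scalar projection = u.v / |v| = 5 / sqrt(10) = 1.5811

1.5811


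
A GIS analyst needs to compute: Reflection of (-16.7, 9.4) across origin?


Reflection over origin: (x,y) -> (-x,-y)
(-16.7, 9.4) -> (16.7, -9.4)

(16.7, -9.4)


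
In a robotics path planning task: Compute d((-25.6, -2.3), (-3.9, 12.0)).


dx=21.7, dy=14.3
d^2 = 21.7^2 + 14.3^2 = 675.38
d = sqrt(675.38) = 25.9881

25.9881


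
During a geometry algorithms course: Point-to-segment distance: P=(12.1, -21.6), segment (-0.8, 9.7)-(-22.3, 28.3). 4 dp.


Project P onto AB: t = 0 (clamped to [0,1])
Closest point on segment: (-0.8, 9.7)
Distance: 33.8541

33.8541


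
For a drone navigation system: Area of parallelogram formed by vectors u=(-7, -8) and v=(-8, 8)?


|u x v| = |(-7)*8 - (-8)*(-8)|
= |(-56) - 64| = 120

120


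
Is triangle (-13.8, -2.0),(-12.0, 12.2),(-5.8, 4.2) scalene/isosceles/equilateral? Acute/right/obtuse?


Side lengths squared: AB^2=204.88, BC^2=102.44, CA^2=102.44
Sorted: [102.44, 102.44, 204.88]
By sides: Isosceles, By angles: Right

Isosceles, Right


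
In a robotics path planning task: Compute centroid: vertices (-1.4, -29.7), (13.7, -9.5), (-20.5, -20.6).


Centroid = ((x_A+x_B+x_C)/3, (y_A+y_B+y_C)/3)
= (((-1.4)+13.7+(-20.5))/3, ((-29.7)+(-9.5)+(-20.6))/3)
= (-2.7333, -19.9333)

(-2.7333, -19.9333)


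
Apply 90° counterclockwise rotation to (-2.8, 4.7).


90° CCW: (x,y) -> (-y, x)
(-2.8,4.7) -> (-4.7, -2.8)

(-4.7, -2.8)


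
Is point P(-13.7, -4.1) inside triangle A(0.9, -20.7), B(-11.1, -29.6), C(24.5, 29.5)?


Cross products: AB x AP = -329.14, BC x BP = 1061.46, CA x CP = -1124.68
All same sign? no

No, outside


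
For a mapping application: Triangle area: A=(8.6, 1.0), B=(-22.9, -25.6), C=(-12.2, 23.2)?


Area = |x_A(y_B-y_C) + x_B(y_C-y_A) + x_C(y_A-y_B)|/2
= |(-419.68) + (-508.38) + (-324.52)|/2
= 1252.58/2 = 626.29

626.29


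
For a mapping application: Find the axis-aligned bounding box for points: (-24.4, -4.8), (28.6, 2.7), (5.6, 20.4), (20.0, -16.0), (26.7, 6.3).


x range: [-24.4, 28.6]
y range: [-16, 20.4]
Bounding box: (-24.4,-16) to (28.6,20.4)

(-24.4,-16) to (28.6,20.4)


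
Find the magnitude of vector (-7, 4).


|u| = sqrt((-7)^2 + 4^2) = sqrt(65) = 8.0623

8.0623


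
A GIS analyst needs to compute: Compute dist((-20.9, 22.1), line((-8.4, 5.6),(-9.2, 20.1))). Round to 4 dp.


|cross product| = 168.05
|line direction| = sqrt(210.89) = 14.5221
Distance = 168.05/sqrt(210.89) = 11.5721

11.5721


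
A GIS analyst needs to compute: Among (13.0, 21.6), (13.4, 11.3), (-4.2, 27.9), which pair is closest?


d(P0,P1) = 10.3078, d(P0,P2) = 18.3175, d(P1,P2) = 24.1934
Closest: P0 and P1

Closest pair: (13.0, 21.6) and (13.4, 11.3), distance = 10.3078


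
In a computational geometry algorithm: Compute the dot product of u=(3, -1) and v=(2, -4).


u . v = u_x*v_x + u_y*v_y = 3*2 + (-1)*(-4)
= 6 + 4 = 10

10


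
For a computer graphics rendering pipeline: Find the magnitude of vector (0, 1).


|u| = sqrt(0^2 + 1^2) = sqrt(1) = 1

1


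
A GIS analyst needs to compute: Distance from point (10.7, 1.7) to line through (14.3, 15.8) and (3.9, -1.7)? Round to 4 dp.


|cross product| = 83.64
|line direction| = sqrt(414.41) = 20.3571
Distance = 83.64/sqrt(414.41) = 4.1086

4.1086


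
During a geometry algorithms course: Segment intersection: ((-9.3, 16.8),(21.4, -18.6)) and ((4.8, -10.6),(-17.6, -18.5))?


Cross products: d1=-725.15, d2=310.34, d3=-342.04, d4=-1377.53
d1*d2 < 0 and d3*d4 < 0? no

No, they don't intersect


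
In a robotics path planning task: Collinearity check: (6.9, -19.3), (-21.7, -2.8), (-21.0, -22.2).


Cross product: ((-21.7)-6.9)*((-22.2)-(-19.3)) - ((-2.8)-(-19.3))*((-21)-6.9)
= 543.29

No, not collinear


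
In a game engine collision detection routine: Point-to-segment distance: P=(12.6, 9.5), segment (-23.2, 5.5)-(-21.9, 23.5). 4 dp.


Project P onto AB: t = 0.364 (clamped to [0,1])
Closest point on segment: (-22.7268, 12.0514)
Distance: 35.4189

35.4189


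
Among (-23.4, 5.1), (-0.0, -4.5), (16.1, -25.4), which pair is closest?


d(P0,P1) = 25.2927, d(P0,P2) = 49.9049, d(P1,P2) = 26.3822
Closest: P0 and P1

Closest pair: (-23.4, 5.1) and (-0.0, -4.5), distance = 25.2927


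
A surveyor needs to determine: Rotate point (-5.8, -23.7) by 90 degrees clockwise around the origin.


90° CW: (x,y) -> (y, -x)
(-5.8,-23.7) -> (-23.7, 5.8)

(-23.7, 5.8)


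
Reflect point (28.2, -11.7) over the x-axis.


Reflection over x-axis: (x,y) -> (x,-y)
(28.2, -11.7) -> (28.2, 11.7)

(28.2, 11.7)


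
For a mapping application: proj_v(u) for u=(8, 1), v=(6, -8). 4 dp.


u.v = 40, |v| = sqrt(100) = 10
Scalar projection = u.v / |v| = 40 / sqrt(100) = 4

4


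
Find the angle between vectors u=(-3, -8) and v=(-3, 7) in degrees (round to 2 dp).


u.v = -47, |u| = sqrt(73) = 8.544, |v| = sqrt(58) = 7.6158
cos(theta) = u.v/(|u||v|) = -47/sqrt(4234) = -0.722308
theta = acos(-0.722308) = 136.25 degrees

136.25 degrees


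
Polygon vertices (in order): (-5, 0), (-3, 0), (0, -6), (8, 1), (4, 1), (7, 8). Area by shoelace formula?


Shoelace sum: ((-5)*0 - (-3)*0) + ((-3)*(-6) - 0*0) + (0*1 - 8*(-6)) + (8*1 - 4*1) + (4*8 - 7*1) + (7*0 - (-5)*8)
= 135
Area = |135|/2 = 67.5

67.5


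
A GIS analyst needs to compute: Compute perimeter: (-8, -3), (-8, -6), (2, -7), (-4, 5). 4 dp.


Sides: (-8, -3)->(-8, -6): sqrt(9) = 3, (-8, -6)->(2, -7): sqrt(101) = 10.049876, (2, -7)->(-4, 5): sqrt(180) = 13.416408, (-4, 5)->(-8, -3): sqrt(80) = 8.944272
Sum = 35.410556
Perimeter = 35.4106

35.4106


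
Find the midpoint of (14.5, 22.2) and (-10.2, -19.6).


M = ((14.5+(-10.2))/2, (22.2+(-19.6))/2)
= (2.15, 1.3)

(2.15, 1.3)


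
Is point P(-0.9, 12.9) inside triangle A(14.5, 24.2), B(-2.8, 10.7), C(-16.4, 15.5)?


Cross products: AB x AP = -12.41, BC x BP = -39.04, CA x CP = -215.19
All same sign? yes

Yes, inside


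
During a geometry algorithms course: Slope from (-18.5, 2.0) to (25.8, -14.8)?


slope = (y2-y1)/(x2-x1) = ((-14.8)-2)/(25.8-(-18.5)) = (-16.8)/44.3 = -0.3792

-0.3792


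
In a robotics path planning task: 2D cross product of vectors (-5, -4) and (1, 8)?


u x v = u_x*v_y - u_y*v_x = (-5)*8 - (-4)*1
= (-40) - (-4) = -36

-36


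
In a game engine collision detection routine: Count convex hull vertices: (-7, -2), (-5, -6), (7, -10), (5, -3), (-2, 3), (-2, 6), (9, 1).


Convex hull vertices (CCW): (-7, -2), (-5, -6), (7, -10), (9, 1), (-2, 6)
Count = 5

5


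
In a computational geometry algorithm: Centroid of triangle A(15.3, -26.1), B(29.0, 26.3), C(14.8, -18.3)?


Centroid = ((x_A+x_B+x_C)/3, (y_A+y_B+y_C)/3)
= ((15.3+29+14.8)/3, ((-26.1)+26.3+(-18.3))/3)
= (19.7, -6.0333)

(19.7, -6.0333)


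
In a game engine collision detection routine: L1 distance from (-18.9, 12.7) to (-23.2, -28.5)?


|(-18.9)-(-23.2)| + |12.7-(-28.5)| = 4.3 + 41.2 = 45.5

45.5


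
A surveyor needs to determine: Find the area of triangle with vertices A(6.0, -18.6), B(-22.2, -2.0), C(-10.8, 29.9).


Area = |x_A(y_B-y_C) + x_B(y_C-y_A) + x_C(y_A-y_B)|/2
= |(-191.4) + (-1076.7) + 179.28|/2
= 1088.82/2 = 544.41

544.41


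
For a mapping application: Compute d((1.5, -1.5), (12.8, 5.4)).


dx=11.3, dy=6.9
d^2 = 11.3^2 + 6.9^2 = 175.3
d = sqrt(175.3) = 13.2401

13.2401


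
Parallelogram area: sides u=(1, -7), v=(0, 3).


|u x v| = |1*3 - (-7)*0|
= |3 - 0| = 3

3


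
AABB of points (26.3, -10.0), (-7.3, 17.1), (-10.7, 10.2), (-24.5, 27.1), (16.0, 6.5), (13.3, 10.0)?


x range: [-24.5, 26.3]
y range: [-10, 27.1]
Bounding box: (-24.5,-10) to (26.3,27.1)

(-24.5,-10) to (26.3,27.1)


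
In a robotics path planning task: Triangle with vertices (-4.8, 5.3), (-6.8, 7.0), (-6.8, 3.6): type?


Side lengths squared: AB^2=6.89, BC^2=11.56, CA^2=6.89
Sorted: [6.89, 6.89, 11.56]
By sides: Isosceles, By angles: Acute

Isosceles, Acute


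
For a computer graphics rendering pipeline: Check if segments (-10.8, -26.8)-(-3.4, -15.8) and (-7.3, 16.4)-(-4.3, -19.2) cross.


Cross products: d1=-254.2, d2=42.24, d3=281.18, d4=-15.26
d1*d2 < 0 and d3*d4 < 0? yes

Yes, they intersect


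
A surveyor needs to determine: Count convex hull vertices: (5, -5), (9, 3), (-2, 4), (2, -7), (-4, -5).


Convex hull vertices (CCW): (-4, -5), (2, -7), (5, -5), (9, 3), (-2, 4)
Count = 5

5


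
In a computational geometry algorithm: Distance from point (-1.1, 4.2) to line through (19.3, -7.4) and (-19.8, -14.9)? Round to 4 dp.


|cross product| = 606.56
|line direction| = sqrt(1585.06) = 39.8128
Distance = 606.56/sqrt(1585.06) = 15.2353

15.2353


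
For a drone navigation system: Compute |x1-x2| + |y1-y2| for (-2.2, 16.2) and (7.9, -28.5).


|(-2.2)-7.9| + |16.2-(-28.5)| = 10.1 + 44.7 = 54.8

54.8


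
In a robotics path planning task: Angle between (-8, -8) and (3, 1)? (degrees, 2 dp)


u.v = -32, |u| = sqrt(128) = 11.3137, |v| = sqrt(10) = 3.1623
cos(theta) = u.v/(|u||v|) = -32/sqrt(1280) = -0.894427
theta = acos(-0.894427) = 153.43 degrees

153.43 degrees


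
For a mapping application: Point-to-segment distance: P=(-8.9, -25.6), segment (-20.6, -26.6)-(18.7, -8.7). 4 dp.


Project P onto AB: t = 0.2562 (clamped to [0,1])
Closest point on segment: (-10.533, -22.0148)
Distance: 3.9396

3.9396


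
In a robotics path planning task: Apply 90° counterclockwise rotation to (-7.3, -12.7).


90° CCW: (x,y) -> (-y, x)
(-7.3,-12.7) -> (12.7, -7.3)

(12.7, -7.3)


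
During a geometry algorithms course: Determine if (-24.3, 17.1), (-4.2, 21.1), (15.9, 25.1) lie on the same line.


Cross product: ((-4.2)-(-24.3))*(25.1-17.1) - (21.1-17.1)*(15.9-(-24.3))
= 0

Yes, collinear


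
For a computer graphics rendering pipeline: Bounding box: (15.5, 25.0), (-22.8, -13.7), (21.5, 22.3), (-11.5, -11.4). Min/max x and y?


x range: [-22.8, 21.5]
y range: [-13.7, 25]
Bounding box: (-22.8,-13.7) to (21.5,25)

(-22.8,-13.7) to (21.5,25)


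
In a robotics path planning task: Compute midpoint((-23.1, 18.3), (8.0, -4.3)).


M = (((-23.1)+8)/2, (18.3+(-4.3))/2)
= (-7.55, 7)

(-7.55, 7)


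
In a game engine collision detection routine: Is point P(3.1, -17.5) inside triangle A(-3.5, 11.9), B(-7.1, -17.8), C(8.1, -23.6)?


Cross products: AB x AP = 301.86, BC x BP = 63.72, CA x CP = 106.74
All same sign? yes

Yes, inside


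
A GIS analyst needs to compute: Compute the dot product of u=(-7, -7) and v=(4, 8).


u . v = u_x*v_x + u_y*v_y = (-7)*4 + (-7)*8
= (-28) + (-56) = -84

-84


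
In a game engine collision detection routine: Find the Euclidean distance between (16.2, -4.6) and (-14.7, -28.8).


dx=-30.9, dy=-24.2
d^2 = (-30.9)^2 + (-24.2)^2 = 1540.45
d = sqrt(1540.45) = 39.2486

39.2486


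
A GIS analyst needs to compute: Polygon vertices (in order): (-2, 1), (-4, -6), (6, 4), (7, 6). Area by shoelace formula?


Shoelace sum: ((-2)*(-6) - (-4)*1) + ((-4)*4 - 6*(-6)) + (6*6 - 7*4) + (7*1 - (-2)*6)
= 63
Area = |63|/2 = 31.5

31.5


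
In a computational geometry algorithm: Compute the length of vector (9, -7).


|u| = sqrt(9^2 + (-7)^2) = sqrt(130) = 11.4018

11.4018


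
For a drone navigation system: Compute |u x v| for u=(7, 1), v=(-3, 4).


|u x v| = |7*4 - 1*(-3)|
= |28 - (-3)| = 31

31


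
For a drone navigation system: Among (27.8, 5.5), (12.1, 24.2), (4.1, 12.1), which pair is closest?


d(P0,P1) = 24.4168, d(P0,P2) = 24.6018, d(P1,P2) = 14.5055
Closest: P1 and P2

Closest pair: (12.1, 24.2) and (4.1, 12.1), distance = 14.5055


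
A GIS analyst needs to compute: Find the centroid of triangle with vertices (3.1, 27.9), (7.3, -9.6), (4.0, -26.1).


Centroid = ((x_A+x_B+x_C)/3, (y_A+y_B+y_C)/3)
= ((3.1+7.3+4)/3, (27.9+(-9.6)+(-26.1))/3)
= (4.8, -2.6)

(4.8, -2.6)


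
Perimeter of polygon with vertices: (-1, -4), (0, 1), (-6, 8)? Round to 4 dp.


Sides: (-1, -4)->(0, 1): sqrt(26) = 5.09902, (0, 1)->(-6, 8): sqrt(85) = 9.219544, (-6, 8)->(-1, -4): sqrt(169) = 13
Sum = 27.318564
Perimeter = 27.3186

27.3186


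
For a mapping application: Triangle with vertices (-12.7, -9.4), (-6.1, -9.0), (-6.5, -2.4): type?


Side lengths squared: AB^2=43.72, BC^2=43.72, CA^2=87.44
Sorted: [43.72, 43.72, 87.44]
By sides: Isosceles, By angles: Right

Isosceles, Right


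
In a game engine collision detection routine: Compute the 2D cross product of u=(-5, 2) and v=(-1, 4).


u x v = u_x*v_y - u_y*v_x = (-5)*4 - 2*(-1)
= (-20) - (-2) = -18

-18


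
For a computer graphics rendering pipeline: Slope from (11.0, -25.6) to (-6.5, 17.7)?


slope = (y2-y1)/(x2-x1) = (17.7-(-25.6))/((-6.5)-11) = 43.3/(-17.5) = -2.4743

-2.4743


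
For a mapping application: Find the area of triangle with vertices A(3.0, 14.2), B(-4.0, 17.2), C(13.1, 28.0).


Area = |x_A(y_B-y_C) + x_B(y_C-y_A) + x_C(y_A-y_B)|/2
= |(-32.4) + (-55.2) + (-39.3)|/2
= 126.9/2 = 63.45

63.45


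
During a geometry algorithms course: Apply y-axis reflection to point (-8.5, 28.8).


Reflection over y-axis: (x,y) -> (-x,y)
(-8.5, 28.8) -> (8.5, 28.8)

(8.5, 28.8)


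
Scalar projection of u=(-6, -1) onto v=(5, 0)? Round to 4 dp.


u.v = -30, |v| = sqrt(25) = 5
Scalar projection = u.v / |v| = -30 / sqrt(25) = -6

-6


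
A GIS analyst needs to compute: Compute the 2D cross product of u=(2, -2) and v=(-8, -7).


u x v = u_x*v_y - u_y*v_x = 2*(-7) - (-2)*(-8)
= (-14) - 16 = -30

-30


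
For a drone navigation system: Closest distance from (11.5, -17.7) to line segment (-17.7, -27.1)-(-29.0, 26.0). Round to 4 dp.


Project P onto AB: t = 0.0574 (clamped to [0,1])
Closest point on segment: (-18.3486, -24.052)
Distance: 30.517

30.517


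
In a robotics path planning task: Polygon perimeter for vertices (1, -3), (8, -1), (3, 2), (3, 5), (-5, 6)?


Sides: (1, -3)->(8, -1): sqrt(53) = 7.28011, (8, -1)->(3, 2): sqrt(34) = 5.830952, (3, 2)->(3, 5): sqrt(9) = 3, (3, 5)->(-5, 6): sqrt(65) = 8.062258, (-5, 6)->(1, -3): sqrt(117) = 10.816654
Sum = 34.989974
Perimeter = 34.99

34.99


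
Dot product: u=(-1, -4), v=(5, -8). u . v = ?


u . v = u_x*v_x + u_y*v_y = (-1)*5 + (-4)*(-8)
= (-5) + 32 = 27

27


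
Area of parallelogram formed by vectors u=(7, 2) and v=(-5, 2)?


|u x v| = |7*2 - 2*(-5)|
= |14 - (-10)| = 24

24


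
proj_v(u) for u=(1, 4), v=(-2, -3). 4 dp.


u.v = -14, |v| = sqrt(13) = 3.6056
Scalar projection = u.v / |v| = -14 / sqrt(13) = -3.8829

-3.8829


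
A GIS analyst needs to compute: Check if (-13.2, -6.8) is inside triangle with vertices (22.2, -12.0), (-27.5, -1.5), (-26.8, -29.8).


Cross products: AB x AP = 113.26, BC x BP = 400.98, CA x CP = 884.92
All same sign? yes

Yes, inside


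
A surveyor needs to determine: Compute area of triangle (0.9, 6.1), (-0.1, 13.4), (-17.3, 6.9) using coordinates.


Area = |x_A(y_B-y_C) + x_B(y_C-y_A) + x_C(y_A-y_B)|/2
= |5.85 + (-0.08) + 126.29|/2
= 132.06/2 = 66.03

66.03


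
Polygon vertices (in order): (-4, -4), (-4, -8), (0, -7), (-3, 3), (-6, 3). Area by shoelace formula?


Shoelace sum: ((-4)*(-8) - (-4)*(-4)) + ((-4)*(-7) - 0*(-8)) + (0*3 - (-3)*(-7)) + ((-3)*3 - (-6)*3) + ((-6)*(-4) - (-4)*3)
= 68
Area = |68|/2 = 34

34


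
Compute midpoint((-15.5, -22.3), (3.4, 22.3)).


M = (((-15.5)+3.4)/2, ((-22.3)+22.3)/2)
= (-6.05, 0)

(-6.05, 0)


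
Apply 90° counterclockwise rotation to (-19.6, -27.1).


90° CCW: (x,y) -> (-y, x)
(-19.6,-27.1) -> (27.1, -19.6)

(27.1, -19.6)


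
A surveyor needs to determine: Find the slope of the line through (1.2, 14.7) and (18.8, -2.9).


slope = (y2-y1)/(x2-x1) = ((-2.9)-14.7)/(18.8-1.2) = (-17.6)/17.6 = -1

-1


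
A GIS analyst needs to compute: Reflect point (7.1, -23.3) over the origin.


Reflection over origin: (x,y) -> (-x,-y)
(7.1, -23.3) -> (-7.1, 23.3)

(-7.1, 23.3)


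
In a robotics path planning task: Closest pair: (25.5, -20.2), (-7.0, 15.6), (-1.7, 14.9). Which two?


d(P0,P1) = 48.3517, d(P0,P2) = 44.4055, d(P1,P2) = 5.346
Closest: P1 and P2

Closest pair: (-7.0, 15.6) and (-1.7, 14.9), distance = 5.346


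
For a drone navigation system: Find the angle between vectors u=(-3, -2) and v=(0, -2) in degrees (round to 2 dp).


u.v = 4, |u| = sqrt(13) = 3.6056, |v| = sqrt(4) = 2
cos(theta) = u.v/(|u||v|) = 4/sqrt(52) = 0.5547
theta = acos(0.5547) = 56.31 degrees

56.31 degrees


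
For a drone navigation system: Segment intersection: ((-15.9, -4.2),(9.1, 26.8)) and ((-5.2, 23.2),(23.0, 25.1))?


Cross products: d1=-752.35, d2=74.35, d3=353.3, d4=-473.4
d1*d2 < 0 and d3*d4 < 0? yes

Yes, they intersect
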